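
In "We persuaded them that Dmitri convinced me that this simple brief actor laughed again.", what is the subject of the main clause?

we

"we" is the NP that combines with the VP headed by "persuaded" to form the main clause — the subject.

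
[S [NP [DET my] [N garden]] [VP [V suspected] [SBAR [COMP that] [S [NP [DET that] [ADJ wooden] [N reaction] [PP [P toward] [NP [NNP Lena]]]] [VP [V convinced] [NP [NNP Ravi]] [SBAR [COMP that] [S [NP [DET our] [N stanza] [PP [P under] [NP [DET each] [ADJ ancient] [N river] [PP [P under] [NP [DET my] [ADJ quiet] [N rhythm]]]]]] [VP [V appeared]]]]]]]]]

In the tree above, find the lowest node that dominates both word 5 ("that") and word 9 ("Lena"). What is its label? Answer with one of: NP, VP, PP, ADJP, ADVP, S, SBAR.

NP

Word 5 lies under S → VP → SBAR → S → NP → DET; word 9 lies under S → VP → SBAR → S → NP → PP → NP → NNP. The lowest shared node is the NP.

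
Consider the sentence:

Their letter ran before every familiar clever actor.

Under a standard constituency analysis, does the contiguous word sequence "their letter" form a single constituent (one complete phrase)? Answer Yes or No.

"their letter" is exactly the noun phrase [NP their letter], a complete constituent.

Yes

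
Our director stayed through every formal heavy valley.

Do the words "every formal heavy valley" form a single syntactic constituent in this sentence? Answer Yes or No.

Yes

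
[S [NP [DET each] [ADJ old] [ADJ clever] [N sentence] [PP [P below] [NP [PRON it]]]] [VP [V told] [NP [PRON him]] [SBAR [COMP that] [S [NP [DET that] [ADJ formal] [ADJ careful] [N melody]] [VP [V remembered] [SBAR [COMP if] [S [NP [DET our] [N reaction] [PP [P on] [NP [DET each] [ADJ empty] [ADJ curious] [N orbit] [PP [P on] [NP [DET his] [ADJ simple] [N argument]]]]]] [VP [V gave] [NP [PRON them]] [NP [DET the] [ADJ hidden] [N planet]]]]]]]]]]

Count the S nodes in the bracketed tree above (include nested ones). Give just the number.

3

Scanning left to right, an opening `[S` appears at word positions 1, 10, 16 — 3 in total.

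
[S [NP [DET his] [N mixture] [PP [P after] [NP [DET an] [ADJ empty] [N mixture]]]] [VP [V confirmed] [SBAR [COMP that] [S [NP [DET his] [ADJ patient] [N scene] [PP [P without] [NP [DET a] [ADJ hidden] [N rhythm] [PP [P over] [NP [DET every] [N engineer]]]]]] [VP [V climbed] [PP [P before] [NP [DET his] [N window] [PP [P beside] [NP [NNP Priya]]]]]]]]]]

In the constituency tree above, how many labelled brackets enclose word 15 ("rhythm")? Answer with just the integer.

8

The word sits inside N, which is inside NP, inside PP, inside NP, inside S, inside SBAR, inside VP, inside S — 8 brackets in all.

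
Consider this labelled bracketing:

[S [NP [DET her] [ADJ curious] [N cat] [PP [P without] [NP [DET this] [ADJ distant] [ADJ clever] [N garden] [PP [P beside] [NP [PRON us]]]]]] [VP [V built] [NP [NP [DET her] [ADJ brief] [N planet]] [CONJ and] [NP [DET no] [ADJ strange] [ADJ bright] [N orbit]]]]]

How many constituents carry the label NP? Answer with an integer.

The NP constituents are: [NP her curious cat without this distant clever garden beside us]; [NP this distant clever garden beside us]; [NP us]; [NP her brief planet and no strange bright orbit]; [NP her brief planet]; [NP no strange bright orbit]. Total: 6.

6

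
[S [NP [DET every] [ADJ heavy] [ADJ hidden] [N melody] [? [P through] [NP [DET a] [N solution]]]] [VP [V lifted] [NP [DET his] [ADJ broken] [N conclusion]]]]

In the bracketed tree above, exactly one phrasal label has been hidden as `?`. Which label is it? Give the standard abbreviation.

PP

The `?` node immediately contains: P 'through', NP. That is the internal structure of a prepositional phrase, so the label is PP.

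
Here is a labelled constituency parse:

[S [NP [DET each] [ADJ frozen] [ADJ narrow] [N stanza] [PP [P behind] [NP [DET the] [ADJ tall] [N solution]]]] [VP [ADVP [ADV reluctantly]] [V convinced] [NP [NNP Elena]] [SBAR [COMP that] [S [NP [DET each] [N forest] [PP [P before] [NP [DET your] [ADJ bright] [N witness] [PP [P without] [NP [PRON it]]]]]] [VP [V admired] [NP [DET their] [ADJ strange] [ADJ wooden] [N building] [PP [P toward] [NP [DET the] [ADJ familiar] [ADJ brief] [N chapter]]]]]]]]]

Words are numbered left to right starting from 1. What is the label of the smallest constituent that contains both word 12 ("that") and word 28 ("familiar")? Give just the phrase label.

SBAR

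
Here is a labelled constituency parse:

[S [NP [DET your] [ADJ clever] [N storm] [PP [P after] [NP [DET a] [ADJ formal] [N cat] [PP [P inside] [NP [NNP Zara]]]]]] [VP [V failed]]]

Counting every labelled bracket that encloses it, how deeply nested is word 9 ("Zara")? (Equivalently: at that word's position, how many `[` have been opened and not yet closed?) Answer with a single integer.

7

Path from the root down to the word: S → NP → PP → NP → PP → NP → NNP. That is 7 enclosing brackets.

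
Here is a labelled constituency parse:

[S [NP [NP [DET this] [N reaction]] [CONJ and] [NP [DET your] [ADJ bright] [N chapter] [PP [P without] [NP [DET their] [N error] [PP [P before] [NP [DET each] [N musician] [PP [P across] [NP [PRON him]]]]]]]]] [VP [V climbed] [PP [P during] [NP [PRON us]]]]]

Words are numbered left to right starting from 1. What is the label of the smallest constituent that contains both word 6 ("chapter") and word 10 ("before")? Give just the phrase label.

NP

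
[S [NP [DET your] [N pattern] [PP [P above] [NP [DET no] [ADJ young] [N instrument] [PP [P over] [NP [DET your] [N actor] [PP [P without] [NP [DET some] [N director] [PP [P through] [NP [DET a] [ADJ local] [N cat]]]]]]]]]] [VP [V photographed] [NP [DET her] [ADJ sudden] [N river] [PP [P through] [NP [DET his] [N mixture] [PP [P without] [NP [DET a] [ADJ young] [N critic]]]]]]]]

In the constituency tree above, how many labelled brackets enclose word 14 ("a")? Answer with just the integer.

11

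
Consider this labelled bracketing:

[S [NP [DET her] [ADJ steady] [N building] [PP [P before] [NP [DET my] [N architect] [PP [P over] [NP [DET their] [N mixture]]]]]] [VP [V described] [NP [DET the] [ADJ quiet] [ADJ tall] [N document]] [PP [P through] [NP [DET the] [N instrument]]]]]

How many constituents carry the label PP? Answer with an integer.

3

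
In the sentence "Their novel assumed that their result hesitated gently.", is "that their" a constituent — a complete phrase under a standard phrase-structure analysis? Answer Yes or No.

No

The smallest constituent containing the whole sequence is the subordinate clause [SBAR that their result hesitated gently], but the sequence is only part of it — it straddles the boundary between complementizer "that" and clause "their result hesitated gently".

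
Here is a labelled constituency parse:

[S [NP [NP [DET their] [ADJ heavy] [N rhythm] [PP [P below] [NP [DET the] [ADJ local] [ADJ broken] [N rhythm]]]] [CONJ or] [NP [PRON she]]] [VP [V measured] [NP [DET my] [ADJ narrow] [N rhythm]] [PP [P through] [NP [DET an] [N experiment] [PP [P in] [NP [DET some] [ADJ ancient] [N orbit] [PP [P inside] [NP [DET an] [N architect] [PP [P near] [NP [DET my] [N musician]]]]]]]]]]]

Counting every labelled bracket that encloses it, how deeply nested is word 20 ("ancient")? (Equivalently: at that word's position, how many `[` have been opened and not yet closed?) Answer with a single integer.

7

Counting open brackets not yet closed at "ancient": [S [VP [PP [NP [PP [NP [ADJ = 7.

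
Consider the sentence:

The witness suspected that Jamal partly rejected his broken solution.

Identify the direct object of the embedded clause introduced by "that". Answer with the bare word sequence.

his broken solution

"rejected" heads the VP of the embedded clause introduced by "that", and "his broken solution" is its direct object.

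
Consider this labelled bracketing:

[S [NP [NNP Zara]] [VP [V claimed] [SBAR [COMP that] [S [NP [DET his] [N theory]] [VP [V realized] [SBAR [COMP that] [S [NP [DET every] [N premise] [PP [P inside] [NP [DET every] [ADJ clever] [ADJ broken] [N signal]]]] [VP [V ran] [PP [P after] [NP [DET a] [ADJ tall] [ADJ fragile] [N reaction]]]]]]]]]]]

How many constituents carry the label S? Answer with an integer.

3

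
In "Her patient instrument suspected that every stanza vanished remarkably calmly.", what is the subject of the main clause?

her patient instrument

The subject of the main clause is the NP immediately before the verb "suspected": "her patient instrument".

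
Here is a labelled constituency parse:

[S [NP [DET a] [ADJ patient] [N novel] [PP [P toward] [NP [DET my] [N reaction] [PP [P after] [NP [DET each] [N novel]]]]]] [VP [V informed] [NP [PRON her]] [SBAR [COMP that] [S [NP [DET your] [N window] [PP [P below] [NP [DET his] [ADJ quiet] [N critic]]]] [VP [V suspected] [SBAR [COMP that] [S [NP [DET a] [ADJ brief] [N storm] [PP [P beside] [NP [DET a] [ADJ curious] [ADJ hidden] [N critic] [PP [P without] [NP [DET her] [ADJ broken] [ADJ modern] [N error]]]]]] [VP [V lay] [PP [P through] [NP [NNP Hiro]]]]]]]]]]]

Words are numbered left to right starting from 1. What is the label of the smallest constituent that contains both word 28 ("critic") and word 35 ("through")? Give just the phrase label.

S

Word 28 lies under S → VP → SBAR → S → VP → SBAR → S → NP → PP → NP → N; word 35 lies under S → VP → SBAR → S → VP → SBAR → S → VP → PP → P. The lowest shared node is the S.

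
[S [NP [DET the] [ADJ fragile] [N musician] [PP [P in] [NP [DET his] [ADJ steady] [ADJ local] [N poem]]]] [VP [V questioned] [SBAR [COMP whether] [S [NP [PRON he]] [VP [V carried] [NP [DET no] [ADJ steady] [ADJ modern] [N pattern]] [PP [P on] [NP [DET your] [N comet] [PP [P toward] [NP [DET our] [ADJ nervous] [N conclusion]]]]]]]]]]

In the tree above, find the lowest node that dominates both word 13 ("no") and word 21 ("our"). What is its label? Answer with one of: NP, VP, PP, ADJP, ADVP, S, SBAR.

VP

The smallest bracket enclosing both words is [VP carried no steady modern pattern on your comet toward our nervous conclusion], so the label is VP.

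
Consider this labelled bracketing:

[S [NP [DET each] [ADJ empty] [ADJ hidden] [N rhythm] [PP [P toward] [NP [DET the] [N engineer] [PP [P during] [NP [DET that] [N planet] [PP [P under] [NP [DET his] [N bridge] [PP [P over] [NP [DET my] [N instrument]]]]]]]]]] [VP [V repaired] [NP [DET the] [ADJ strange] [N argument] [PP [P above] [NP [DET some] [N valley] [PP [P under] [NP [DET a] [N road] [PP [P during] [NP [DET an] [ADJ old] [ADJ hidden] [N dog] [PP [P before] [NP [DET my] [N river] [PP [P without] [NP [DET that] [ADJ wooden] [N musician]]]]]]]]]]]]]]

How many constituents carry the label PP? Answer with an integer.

9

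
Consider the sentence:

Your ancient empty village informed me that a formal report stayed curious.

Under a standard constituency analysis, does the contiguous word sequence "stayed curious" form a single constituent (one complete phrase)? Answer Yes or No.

"stayed curious" is exactly the verb phrase [VP stayed curious], a complete constituent.

Yes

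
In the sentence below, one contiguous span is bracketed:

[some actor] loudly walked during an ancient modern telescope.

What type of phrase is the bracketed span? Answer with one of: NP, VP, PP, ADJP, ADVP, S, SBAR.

NP

The span is built around the noun "actor" — a noun phrase (NP).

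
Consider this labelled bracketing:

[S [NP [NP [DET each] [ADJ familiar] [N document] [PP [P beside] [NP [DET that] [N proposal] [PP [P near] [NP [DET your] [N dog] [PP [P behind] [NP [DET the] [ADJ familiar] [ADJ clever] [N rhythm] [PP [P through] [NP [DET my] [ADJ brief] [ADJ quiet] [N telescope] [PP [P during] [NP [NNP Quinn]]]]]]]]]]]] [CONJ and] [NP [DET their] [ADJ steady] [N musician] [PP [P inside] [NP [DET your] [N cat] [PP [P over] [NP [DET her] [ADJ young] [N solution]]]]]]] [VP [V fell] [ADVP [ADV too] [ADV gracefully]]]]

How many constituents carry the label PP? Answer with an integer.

Listing each PP by its span: [PP beside that proposal near your dog behind the familiar clever rhythm through my brief quiet telescope during Quinn]; [PP near your dog behind the familiar clever rhythm through my brief quiet telescope during Quinn]; [PP behind the familiar clever rhythm through my brief quiet telescope during Quinn]; [PP through my brief quiet telescope during Quinn]; [PP during Quinn]; [PP inside your cat over her young solution] … — that makes 7.

7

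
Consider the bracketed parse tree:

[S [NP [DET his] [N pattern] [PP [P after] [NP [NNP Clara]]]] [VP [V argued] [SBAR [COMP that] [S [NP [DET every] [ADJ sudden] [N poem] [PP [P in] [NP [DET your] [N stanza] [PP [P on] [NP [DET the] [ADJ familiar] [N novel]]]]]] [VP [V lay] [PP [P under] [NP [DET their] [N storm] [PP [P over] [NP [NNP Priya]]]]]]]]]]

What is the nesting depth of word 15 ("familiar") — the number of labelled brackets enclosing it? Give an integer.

10

The word sits inside ADJ, which is inside NP, inside PP, inside NP, inside PP, inside NP, inside S, inside SBAR, inside VP, inside S — 10 brackets in all.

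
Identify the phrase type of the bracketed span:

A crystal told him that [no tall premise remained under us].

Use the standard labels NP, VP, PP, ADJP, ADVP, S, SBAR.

S

"remained" is the head of the bracketed span, so the span is a clause: S.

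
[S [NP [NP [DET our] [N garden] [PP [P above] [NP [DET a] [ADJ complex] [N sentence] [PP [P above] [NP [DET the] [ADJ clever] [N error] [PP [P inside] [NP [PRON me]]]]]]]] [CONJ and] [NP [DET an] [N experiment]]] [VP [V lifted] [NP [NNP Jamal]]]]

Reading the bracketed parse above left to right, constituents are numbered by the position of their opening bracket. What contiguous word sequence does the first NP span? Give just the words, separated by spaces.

our garden above a complex sentence above the clever error inside me and an experiment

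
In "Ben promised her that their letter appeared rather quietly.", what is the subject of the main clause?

Ben

In the main clause the verb is "promised"; the NP preceding it, "Ben", is the subject.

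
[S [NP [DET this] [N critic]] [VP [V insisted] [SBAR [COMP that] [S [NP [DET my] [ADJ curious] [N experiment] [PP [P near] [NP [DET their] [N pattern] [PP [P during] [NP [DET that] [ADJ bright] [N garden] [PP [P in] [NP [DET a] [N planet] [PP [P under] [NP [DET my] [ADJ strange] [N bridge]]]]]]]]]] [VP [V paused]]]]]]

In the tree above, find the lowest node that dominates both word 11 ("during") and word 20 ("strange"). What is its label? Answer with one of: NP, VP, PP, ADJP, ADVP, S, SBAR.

Word 11 lies under S → VP → SBAR → S → NP → PP → NP → PP → P; word 20 lies under S → VP → SBAR → S → NP → PP → NP → PP → NP → PP → NP → PP → NP → ADJ. The lowest shared node is the PP.

PP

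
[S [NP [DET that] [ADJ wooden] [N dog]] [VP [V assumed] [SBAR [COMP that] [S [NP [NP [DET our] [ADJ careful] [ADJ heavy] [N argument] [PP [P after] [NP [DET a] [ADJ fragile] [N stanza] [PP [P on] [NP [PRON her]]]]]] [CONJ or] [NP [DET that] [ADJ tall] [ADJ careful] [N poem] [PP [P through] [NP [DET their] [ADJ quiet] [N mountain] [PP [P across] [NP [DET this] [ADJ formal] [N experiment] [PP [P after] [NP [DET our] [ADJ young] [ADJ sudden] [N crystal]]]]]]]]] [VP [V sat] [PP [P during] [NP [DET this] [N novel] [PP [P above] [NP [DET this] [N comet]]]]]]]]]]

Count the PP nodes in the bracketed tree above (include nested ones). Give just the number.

7

The PP constituents are: [PP after a fragile stanza on her]; [PP on her]; [PP through their quiet mountain across this formal experiment after our young sudden crystal]; [PP across this formal experiment after our young sudden crystal]; [PP after our young sudden crystal]; [PP during this novel above this comet] …. Total: 7.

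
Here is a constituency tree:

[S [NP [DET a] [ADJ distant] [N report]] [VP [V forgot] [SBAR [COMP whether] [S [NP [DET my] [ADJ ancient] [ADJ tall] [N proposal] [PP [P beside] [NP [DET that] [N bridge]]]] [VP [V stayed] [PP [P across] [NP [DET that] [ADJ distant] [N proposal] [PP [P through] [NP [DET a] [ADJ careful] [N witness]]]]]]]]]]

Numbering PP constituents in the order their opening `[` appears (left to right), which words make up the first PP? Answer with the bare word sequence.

In left-to-right order the PP constituents are "beside that bridge"; "across that distant proposal through a careful witness"; "through a careful witness". Number 1 is "beside that bridge".

beside that bridge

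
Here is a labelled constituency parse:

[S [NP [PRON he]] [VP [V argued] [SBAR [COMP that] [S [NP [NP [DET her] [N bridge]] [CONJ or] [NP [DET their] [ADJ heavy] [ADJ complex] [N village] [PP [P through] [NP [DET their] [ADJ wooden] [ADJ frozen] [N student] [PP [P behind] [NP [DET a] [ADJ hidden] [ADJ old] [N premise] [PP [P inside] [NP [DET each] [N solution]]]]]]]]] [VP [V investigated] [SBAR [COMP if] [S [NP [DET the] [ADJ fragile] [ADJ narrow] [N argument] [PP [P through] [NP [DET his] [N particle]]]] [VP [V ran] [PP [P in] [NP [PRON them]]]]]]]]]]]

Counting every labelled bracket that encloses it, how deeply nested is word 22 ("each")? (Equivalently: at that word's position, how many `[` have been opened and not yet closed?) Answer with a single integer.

13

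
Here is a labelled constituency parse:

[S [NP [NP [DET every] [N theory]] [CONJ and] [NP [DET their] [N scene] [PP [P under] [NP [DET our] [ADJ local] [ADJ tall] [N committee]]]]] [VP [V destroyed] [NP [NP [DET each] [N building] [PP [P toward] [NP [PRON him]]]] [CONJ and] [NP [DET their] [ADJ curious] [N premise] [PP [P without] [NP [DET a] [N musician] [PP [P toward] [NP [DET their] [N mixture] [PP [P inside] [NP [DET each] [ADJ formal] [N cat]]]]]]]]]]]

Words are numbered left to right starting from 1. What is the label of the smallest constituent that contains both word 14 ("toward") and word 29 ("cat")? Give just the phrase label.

NP

Word 14 lies under S → VP → NP → NP → PP → P; word 29 lies under S → VP → NP → NP → PP → NP → PP → NP → PP → NP → N. The lowest shared node is the NP.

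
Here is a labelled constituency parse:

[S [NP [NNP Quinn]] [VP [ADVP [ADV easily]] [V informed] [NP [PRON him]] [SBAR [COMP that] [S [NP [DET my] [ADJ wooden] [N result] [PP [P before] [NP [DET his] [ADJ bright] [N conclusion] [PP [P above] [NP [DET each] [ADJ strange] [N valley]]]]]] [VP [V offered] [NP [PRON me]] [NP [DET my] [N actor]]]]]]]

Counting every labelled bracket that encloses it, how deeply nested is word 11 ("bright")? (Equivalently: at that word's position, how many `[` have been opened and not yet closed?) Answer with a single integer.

8

Path from the root down to the word: S → VP → SBAR → S → NP → PP → NP → ADJ. That is 8 enclosing brackets.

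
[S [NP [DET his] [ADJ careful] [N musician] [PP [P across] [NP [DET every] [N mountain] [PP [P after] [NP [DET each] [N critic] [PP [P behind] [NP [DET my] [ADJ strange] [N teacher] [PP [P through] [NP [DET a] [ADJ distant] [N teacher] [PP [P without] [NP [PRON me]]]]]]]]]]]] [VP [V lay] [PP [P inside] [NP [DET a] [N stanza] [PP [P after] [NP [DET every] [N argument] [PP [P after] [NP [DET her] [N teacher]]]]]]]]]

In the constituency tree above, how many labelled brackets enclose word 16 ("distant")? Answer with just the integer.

11

The word sits inside ADJ, which is inside NP, inside PP, inside NP, inside PP, inside NP, inside PP, inside NP, inside PP, inside NP, inside S — 11 brackets in all.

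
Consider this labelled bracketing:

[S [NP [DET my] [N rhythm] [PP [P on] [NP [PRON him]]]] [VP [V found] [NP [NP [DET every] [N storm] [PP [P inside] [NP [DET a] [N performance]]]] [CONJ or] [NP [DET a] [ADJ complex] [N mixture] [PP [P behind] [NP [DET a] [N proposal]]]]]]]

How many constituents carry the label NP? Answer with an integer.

Scanning left to right, an opening `[NP` appears at word positions 1, 4, 6, 6, 9, 12, 16 — 7 in total.

7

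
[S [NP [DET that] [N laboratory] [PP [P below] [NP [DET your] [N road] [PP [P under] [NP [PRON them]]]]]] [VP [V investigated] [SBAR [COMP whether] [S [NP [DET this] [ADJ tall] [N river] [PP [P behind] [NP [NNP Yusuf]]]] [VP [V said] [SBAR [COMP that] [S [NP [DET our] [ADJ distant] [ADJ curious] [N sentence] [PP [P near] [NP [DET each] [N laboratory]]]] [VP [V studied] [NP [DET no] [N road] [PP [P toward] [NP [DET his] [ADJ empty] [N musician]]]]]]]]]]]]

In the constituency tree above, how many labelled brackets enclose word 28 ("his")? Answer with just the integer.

12

Counting open brackets not yet closed at "his": [S [VP [SBAR [S [VP [SBAR [S [VP [NP [PP [NP [DET = 12.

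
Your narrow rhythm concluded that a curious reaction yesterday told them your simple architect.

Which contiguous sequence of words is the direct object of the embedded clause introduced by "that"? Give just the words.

The verb of the embedded clause introduced by "that" is "told"; its direct object is the NP "your simple architect".

your simple architect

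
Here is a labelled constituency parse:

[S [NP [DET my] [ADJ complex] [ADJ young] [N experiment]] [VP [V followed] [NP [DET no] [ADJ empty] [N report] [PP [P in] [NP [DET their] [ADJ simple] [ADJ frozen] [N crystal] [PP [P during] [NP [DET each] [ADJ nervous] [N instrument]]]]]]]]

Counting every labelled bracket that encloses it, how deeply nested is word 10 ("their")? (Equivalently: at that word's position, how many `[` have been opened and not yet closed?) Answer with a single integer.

6

The word sits inside DET, which is inside NP, inside PP, inside NP, inside VP, inside S — 6 brackets in all.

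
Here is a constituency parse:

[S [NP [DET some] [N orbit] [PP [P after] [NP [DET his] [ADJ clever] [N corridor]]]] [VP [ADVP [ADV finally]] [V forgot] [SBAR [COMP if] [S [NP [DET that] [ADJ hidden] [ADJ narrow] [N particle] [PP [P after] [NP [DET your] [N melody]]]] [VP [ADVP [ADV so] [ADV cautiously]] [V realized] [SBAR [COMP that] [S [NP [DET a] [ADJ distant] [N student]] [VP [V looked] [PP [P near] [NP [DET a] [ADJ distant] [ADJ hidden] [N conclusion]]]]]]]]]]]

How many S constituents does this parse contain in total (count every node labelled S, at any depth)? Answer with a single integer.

3

Listing each S by its span: [S some orbit after his clever corridor finally forgot if that hidden narrow particle after your melody so cautiously realized that a distant student looked near a distant hidden conclusion]; [S that hidden narrow particle after your melody so cautiously realized that a distant student looked near a distant hidden conclusion]; [S a distant student looked near a distant hidden conclusion] — that makes 3.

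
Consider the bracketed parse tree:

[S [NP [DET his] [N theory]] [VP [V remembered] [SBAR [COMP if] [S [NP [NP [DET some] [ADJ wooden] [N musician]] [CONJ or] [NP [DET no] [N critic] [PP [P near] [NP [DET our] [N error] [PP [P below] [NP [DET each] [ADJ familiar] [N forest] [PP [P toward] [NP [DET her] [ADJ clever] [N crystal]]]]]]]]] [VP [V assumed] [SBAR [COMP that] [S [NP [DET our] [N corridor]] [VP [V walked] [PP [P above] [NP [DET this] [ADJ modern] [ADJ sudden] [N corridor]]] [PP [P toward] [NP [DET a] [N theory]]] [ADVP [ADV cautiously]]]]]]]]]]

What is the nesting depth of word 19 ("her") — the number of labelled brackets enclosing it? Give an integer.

Path from the root down to the word: S → VP → SBAR → S → NP → NP → PP → NP → PP → NP → PP → NP → DET. That is 13 enclosing brackets.

13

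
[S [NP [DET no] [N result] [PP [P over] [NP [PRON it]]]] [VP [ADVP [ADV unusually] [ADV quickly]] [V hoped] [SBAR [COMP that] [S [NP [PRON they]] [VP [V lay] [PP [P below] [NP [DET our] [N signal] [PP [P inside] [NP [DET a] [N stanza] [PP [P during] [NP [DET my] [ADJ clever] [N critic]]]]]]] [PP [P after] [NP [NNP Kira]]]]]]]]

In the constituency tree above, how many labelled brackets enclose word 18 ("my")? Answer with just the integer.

12

The word sits inside DET, which is inside NP, inside PP, inside NP, inside PP, inside NP, inside PP, inside VP, inside S, inside SBAR, inside VP, inside S — 12 brackets in all.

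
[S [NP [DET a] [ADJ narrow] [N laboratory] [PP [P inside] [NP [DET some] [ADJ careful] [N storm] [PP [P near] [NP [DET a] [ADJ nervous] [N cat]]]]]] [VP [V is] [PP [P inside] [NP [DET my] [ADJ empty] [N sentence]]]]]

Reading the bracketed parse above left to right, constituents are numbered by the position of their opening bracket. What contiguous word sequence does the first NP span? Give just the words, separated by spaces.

The NP opening brackets appear, in order, over: "a narrow laboratory inside some careful storm near a nervous cat"; "some careful storm near a nervous cat"; "a nervous cat"; "my empty sentence". The first one spans "a narrow laboratory inside some careful storm near a nervous cat".

a narrow laboratory inside some careful storm near a nervous cat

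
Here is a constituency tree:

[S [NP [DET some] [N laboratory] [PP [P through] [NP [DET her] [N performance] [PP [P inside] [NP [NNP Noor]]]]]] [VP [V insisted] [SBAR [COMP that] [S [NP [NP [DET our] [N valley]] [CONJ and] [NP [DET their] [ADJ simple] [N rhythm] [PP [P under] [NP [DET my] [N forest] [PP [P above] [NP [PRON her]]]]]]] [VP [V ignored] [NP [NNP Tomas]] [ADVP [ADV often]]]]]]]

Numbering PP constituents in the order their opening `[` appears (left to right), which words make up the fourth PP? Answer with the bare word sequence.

above her

In left-to-right order the PP constituents are "through her performance inside Noor"; "inside Noor"; "under my forest above her"; "above her". Number 4 is "above her".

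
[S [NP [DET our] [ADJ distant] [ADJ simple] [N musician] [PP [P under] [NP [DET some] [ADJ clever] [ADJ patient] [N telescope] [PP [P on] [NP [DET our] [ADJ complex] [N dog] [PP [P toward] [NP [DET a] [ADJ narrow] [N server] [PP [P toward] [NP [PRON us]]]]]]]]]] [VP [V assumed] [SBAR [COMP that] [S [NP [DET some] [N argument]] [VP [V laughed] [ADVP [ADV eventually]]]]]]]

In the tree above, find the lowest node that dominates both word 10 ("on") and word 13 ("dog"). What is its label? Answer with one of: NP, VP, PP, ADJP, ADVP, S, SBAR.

The smallest bracket enclosing both words is [PP on our complex dog toward a narrow server toward us], so the label is PP.

PP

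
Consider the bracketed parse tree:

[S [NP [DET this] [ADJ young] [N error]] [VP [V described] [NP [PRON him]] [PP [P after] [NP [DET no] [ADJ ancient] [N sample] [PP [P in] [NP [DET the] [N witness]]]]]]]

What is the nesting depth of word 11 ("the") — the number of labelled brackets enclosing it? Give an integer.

Path from the root down to the word: S → VP → PP → NP → PP → NP → DET. That is 7 enclosing brackets.

7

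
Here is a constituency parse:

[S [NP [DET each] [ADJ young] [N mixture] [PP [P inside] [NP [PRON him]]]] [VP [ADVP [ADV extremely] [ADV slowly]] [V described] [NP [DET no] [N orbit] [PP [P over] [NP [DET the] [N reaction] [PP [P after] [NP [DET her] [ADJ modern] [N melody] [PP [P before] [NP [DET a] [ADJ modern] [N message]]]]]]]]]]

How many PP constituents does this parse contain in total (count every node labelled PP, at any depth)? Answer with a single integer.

Scanning left to right, an opening `[PP` appears at word positions 4, 11, 14, 18 — 4 in total.

4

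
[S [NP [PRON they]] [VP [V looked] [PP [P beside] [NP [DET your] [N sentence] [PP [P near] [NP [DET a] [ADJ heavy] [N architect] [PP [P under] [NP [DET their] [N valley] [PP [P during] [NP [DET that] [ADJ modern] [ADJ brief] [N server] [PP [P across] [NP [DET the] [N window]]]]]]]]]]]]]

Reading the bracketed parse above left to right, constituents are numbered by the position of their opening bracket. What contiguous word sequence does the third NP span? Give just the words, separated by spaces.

a heavy architect under their valley during that modern brief server across the window

The NP opening brackets appear, in order, over: "they"; "your sentence near a heavy architect under their valley during that modern brief server across the window"; "a heavy architect under their valley during that modern brief server across the window"; "their valley during that modern brief server across the window"; "that modern brief server across the window"; "the window". The third one spans "a heavy architect under their valley during that modern brief server across the window".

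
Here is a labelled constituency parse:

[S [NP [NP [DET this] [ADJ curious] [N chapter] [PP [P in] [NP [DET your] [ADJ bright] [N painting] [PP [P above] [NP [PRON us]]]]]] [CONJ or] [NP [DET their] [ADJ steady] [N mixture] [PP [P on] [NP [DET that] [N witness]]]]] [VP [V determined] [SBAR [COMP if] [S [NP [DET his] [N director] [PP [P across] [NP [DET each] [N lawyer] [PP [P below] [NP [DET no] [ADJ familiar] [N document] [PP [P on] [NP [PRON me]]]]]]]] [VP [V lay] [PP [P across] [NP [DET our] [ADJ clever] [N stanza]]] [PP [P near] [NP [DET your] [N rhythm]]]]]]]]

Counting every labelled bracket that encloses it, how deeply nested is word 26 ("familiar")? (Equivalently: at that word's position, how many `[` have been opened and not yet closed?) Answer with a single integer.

Path from the root down to the word: S → VP → SBAR → S → NP → PP → NP → PP → NP → ADJ. That is 10 enclosing brackets.

10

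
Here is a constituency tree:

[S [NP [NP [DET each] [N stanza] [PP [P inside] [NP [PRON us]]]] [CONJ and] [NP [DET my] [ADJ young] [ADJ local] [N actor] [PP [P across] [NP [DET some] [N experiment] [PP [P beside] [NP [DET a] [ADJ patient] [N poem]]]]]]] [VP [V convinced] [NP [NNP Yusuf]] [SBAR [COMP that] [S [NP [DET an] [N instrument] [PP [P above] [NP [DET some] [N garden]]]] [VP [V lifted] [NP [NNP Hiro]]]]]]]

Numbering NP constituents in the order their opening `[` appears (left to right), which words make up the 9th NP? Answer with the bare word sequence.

some garden

The NP opening brackets appear, in order, over: "each stanza inside us and my young local actor across some experiment beside a patient poem"; "each stanza inside us"; "us"; "my young local actor across some experiment beside a patient poem"; "some experiment beside a patient poem"; "a patient poem"; "Yusuf"; "an instrument above some garden"; "some garden"; "Hiro". The 9th one spans "some garden".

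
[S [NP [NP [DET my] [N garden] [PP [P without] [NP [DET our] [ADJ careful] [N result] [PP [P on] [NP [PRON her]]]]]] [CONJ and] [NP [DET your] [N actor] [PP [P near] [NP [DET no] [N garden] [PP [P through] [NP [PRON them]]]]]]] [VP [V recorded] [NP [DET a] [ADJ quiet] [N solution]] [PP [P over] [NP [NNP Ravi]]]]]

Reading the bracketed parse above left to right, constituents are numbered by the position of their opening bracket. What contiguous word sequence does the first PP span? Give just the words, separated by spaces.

without our careful result on her

In left-to-right order the PP constituents are "without our careful result on her"; "on her"; "near no garden through them"; "through them"; "over Ravi". Number 1 is "without our careful result on her".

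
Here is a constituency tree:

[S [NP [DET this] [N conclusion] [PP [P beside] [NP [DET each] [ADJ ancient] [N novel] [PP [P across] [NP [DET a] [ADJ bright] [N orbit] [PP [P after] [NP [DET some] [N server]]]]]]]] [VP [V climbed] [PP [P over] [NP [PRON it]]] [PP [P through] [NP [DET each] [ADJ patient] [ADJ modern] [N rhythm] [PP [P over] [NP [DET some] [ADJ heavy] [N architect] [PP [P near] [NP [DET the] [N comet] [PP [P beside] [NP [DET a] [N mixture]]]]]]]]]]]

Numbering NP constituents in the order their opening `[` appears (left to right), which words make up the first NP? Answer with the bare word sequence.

In left-to-right order the NP constituents are "this conclusion beside each ancient novel across a bright orbit after some server"; "each ancient novel across a bright orbit after some server"; "a bright orbit after some server"; "some server"; "it"; "each patient modern rhythm over some heavy architect near the comet beside a mixture"; "some heavy architect near the comet beside a mixture"; "the comet beside a mixture"; "a mixture". Number 1 is "this conclusion beside each ancient novel across a bright orbit after some server".

this conclusion beside each ancient novel across a bright orbit after some server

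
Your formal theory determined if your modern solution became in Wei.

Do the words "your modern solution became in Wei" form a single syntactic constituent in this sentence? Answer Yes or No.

Yes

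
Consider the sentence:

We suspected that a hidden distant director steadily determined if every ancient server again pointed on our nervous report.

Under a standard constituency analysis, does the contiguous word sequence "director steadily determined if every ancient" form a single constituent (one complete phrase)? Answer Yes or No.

No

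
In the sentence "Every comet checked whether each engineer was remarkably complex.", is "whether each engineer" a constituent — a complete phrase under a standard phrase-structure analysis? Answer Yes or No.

No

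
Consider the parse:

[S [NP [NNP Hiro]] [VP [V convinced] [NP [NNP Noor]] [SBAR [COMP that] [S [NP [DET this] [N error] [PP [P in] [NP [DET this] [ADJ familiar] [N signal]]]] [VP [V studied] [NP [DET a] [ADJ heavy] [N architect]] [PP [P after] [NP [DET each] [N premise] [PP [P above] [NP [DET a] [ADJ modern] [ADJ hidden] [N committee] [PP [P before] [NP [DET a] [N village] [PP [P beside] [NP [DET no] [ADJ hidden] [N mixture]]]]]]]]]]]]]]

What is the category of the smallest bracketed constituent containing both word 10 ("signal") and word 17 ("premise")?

S

The smallest bracket enclosing both words is [S this error in this familiar signal studied a heavy architect after each premise above a modern hidden committee before a village beside no hidden mixture], so the label is S.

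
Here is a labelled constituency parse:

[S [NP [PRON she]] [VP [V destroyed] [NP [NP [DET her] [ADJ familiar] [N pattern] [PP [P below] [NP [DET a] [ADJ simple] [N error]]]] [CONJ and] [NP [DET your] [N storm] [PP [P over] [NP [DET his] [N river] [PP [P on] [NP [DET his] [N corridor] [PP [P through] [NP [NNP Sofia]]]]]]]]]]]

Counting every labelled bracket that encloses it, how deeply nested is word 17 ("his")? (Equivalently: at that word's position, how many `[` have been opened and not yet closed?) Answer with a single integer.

9

Path from the root down to the word: S → VP → NP → NP → PP → NP → PP → NP → DET. That is 9 enclosing brackets.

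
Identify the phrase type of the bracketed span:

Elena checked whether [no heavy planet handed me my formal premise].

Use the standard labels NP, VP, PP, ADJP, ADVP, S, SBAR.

The bracketed span "no heavy planet handed me my formal premise" is headed by "handed", making it a clause (S).

S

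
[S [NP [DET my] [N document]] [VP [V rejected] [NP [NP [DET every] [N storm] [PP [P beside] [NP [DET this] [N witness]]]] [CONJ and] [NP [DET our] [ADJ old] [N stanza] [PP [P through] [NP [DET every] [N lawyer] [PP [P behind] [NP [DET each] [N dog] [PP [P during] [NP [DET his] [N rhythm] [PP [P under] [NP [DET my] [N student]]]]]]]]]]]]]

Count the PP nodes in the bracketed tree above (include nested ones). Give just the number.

5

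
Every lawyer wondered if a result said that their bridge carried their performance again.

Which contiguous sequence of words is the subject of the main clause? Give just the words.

The subject of the main clause is the NP immediately before the verb "wondered": "every lawyer".

every lawyer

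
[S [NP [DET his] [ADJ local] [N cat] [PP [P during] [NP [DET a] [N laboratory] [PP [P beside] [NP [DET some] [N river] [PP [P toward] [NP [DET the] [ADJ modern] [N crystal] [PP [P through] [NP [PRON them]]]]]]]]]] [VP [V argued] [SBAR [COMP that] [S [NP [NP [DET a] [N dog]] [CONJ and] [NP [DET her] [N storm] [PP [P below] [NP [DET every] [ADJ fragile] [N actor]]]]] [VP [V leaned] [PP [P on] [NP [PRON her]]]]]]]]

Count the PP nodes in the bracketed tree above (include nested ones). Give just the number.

Scanning left to right, an opening `[PP` appears at word positions 4, 7, 10, 14, 23, 28 — 6 in total.

6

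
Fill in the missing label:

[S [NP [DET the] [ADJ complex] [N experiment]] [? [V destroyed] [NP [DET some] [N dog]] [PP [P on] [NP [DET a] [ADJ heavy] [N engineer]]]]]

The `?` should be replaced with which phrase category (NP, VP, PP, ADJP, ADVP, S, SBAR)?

VP

A constituent whose immediate children are V 'destroyed', NP, PP is a verb phrase: VP.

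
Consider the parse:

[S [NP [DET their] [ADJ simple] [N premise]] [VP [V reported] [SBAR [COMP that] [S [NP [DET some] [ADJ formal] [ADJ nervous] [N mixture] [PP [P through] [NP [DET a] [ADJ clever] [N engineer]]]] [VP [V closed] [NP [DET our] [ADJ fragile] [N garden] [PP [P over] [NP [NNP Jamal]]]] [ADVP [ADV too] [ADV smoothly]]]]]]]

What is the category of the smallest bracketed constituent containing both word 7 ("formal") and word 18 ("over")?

Both words fall inside [S some formal nervous mixture through a clever engineer closed our fragile garden over Jamal too smoothly] (words 6–21), and no smaller constituent contains them both. Label: S.

S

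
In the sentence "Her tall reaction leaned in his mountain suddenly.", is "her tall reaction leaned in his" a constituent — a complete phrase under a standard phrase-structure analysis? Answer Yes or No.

"her" belongs to the noun phrase "her tall reaction" while "his" belongs to the verb phrase "leaned in his mountain suddenly"; a span that runs across that boundary is not a single phrase.

No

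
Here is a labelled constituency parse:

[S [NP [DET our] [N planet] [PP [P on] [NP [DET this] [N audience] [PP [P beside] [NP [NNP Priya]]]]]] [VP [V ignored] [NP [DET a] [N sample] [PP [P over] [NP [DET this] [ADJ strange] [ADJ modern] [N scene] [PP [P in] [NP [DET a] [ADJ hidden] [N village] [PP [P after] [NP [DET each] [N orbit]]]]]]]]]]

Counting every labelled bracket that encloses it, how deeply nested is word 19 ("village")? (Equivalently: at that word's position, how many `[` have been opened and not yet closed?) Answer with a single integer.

8

The word sits inside N, which is inside NP, inside PP, inside NP, inside PP, inside NP, inside VP, inside S — 8 brackets in all.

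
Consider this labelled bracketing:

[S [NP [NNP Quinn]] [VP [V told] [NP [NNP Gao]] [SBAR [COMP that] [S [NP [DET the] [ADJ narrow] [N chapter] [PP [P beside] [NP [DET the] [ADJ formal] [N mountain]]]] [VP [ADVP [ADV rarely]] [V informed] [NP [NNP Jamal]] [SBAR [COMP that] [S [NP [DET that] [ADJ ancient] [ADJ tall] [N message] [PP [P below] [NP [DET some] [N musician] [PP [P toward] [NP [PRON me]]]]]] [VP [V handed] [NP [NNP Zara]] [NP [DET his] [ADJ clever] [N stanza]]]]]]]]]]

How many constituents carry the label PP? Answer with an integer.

3

Listing each PP by its span: [PP beside the formal mountain]; [PP below some musician toward me]; [PP toward me] — that makes 3.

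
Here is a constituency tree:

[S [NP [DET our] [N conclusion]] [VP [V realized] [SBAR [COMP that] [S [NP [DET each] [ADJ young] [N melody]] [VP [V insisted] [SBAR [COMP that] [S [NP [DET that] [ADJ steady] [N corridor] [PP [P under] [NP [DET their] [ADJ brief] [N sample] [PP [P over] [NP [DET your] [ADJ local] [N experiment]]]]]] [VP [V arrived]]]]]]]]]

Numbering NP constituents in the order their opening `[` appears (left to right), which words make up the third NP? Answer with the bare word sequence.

that steady corridor under their brief sample over your local experiment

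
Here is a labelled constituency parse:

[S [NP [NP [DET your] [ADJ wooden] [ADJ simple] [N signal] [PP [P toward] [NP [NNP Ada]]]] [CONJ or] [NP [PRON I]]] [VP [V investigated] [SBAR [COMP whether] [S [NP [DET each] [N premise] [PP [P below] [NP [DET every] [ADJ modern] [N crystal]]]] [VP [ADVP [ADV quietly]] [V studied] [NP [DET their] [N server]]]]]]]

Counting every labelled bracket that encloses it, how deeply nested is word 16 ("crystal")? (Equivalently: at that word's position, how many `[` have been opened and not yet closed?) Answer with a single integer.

The word sits inside N, which is inside NP, inside PP, inside NP, inside S, inside SBAR, inside VP, inside S — 8 brackets in all.

8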